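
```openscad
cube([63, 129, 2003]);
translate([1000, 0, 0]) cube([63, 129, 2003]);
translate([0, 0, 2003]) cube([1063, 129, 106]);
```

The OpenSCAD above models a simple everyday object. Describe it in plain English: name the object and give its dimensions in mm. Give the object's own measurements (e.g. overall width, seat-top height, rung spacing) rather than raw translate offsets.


A door frame. The clear opening is 937 mm wide and 2003 mm high. Two 63 mm wide jambs, 129 mm deep, stand either side of the opening from the floor to the top of the opening. A 106 mm thick head sits across the top of both jambs, spanning the full outside width of the frame.


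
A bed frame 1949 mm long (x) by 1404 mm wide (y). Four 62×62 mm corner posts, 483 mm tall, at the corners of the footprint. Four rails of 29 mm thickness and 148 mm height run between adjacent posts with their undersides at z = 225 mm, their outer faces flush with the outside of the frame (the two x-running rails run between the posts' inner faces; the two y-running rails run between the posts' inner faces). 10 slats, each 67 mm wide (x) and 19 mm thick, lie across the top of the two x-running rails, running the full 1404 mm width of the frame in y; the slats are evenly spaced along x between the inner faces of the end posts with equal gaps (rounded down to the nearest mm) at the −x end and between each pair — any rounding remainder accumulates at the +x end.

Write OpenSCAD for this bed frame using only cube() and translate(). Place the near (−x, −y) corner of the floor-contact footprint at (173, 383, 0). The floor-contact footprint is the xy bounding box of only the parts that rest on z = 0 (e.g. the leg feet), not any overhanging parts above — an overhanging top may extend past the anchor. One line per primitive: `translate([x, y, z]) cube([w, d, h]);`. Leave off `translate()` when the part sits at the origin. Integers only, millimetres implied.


translate([173, 383, 0]) cube([62, 62, 483]);
translate([173, 1725, 0]) cube([62, 62, 483]);
translate([2060, 383, 0]) cube([62, 62, 483]);
translate([2060, 1725, 0]) cube([62, 62, 483]);
translate([235, 383, 225]) cube([1825, 29, 148]);
translate([235, 1758, 225]) cube([1825, 29, 148]);
translate([173, 445, 225]) cube([29, 1280, 148]);
translate([2093, 445, 225]) cube([29, 1280, 148]);
translate([340, 383, 373]) cube([67, 1404, 19]);
translate([512, 383, 373]) cube([67, 1404, 19]);
translate([684, 383, 373]) cube([67, 1404, 19]);
translate([856, 383, 373]) cube([67, 1404, 19]);
translate([1028, 383, 373]) cube([67, 1404, 19]);
translate([1200, 383, 373]) cube([67, 1404, 19]);
translate([1372, 383, 373]) cube([67, 1404, 19]);
translate([1544, 383, 373]) cube([67, 1404, 19]);
translate([1716, 383, 373]) cube([67, 1404, 19]);
translate([1888, 383, 373]) cube([67, 1404, 19]);


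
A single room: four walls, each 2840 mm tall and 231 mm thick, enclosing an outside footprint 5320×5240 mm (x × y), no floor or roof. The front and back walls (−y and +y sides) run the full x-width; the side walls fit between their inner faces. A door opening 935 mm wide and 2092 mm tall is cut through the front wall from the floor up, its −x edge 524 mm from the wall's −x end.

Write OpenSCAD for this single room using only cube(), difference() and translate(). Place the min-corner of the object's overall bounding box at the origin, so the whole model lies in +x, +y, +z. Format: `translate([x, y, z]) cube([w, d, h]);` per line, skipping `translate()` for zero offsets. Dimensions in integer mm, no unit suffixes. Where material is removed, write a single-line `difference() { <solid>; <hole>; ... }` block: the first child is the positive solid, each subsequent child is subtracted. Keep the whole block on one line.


difference() { cube([5320, 231, 2840]); translate([524, 0, 0]) cube([935, 231, 2092]); }
translate([0, 5009, 0]) cube([5320, 231, 2840]);
translate([0, 231, 0]) cube([231, 4778, 2840]);
translate([5089, 231, 0]) cube([231, 4778, 2840]);


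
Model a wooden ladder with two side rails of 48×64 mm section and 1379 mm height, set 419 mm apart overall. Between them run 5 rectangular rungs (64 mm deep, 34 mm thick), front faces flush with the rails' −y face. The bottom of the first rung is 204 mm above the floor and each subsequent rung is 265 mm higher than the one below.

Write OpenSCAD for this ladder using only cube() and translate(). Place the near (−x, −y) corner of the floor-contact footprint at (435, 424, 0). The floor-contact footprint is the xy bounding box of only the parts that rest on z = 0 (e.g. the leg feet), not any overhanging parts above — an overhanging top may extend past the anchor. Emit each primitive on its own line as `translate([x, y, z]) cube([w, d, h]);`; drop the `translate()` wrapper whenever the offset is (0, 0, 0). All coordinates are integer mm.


// rung span = 419 - 2*48 = 323
// rung[k] z = 204 + k*265
translate([435, 424, 0]) cube([48, 64, 1379]);
translate([806, 424, 0]) cube([48, 64, 1379]);
translate([483, 424, 204]) cube([323, 64, 34]);
translate([483, 424, 469]) cube([323, 64, 34]);
translate([483, 424, 734]) cube([323, 64, 34]);
translate([483, 424, 999]) cube([323, 64, 34]);
translate([483, 424, 1264]) cube([323, 64, 34]);


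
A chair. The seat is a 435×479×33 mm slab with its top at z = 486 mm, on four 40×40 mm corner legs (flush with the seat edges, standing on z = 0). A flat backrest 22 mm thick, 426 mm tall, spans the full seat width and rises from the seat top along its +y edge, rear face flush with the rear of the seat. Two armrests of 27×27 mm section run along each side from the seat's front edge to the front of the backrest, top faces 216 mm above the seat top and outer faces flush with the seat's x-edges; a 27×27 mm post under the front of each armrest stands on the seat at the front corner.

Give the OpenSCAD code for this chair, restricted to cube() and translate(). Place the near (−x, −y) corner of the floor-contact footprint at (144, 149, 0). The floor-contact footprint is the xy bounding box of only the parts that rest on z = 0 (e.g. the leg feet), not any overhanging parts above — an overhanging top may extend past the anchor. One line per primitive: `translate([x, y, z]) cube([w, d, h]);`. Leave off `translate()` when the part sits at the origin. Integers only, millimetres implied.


// leg_h = 486 - 33 = 453
// arm post h = 216 - 27 = 189
translate([144, 149, 453]) cube([435, 479, 33]);
translate([144, 149, 0]) cube([40, 40, 453]);
translate([539, 149, 0]) cube([40, 40, 453]);
translate([144, 588, 0]) cube([40, 40, 453]);
translate([539, 588, 0]) cube([40, 40, 453]);
translate([144, 606, 486]) cube([435, 22, 426]);
translate([144, 149, 675]) cube([27, 457, 27]);
translate([552, 149, 675]) cube([27, 457, 27]);
translate([144, 149, 486]) cube([27, 27, 189]);
translate([552, 149, 486]) cube([27, 27, 189]);


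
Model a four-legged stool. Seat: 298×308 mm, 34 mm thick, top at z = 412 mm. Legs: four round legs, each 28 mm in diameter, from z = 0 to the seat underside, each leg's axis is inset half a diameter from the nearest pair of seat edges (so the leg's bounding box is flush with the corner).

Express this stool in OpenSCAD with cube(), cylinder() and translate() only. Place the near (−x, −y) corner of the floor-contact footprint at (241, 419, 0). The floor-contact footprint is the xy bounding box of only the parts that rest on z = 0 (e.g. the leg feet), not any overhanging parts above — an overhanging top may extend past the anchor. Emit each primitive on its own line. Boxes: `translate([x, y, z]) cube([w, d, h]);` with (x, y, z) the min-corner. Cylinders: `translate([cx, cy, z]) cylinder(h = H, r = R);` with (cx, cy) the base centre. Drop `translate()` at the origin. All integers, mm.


translate([241, 419, 378]) cube([298, 308, 34]);
translate([255, 433, 0]) cylinder(h = 378, r = 14);
translate([525, 433, 0]) cylinder(h = 378, r = 14);
translate([255, 713, 0]) cylinder(h = 378, r = 14);
translate([525, 713, 0]) cylinder(h = 378, r = 14);


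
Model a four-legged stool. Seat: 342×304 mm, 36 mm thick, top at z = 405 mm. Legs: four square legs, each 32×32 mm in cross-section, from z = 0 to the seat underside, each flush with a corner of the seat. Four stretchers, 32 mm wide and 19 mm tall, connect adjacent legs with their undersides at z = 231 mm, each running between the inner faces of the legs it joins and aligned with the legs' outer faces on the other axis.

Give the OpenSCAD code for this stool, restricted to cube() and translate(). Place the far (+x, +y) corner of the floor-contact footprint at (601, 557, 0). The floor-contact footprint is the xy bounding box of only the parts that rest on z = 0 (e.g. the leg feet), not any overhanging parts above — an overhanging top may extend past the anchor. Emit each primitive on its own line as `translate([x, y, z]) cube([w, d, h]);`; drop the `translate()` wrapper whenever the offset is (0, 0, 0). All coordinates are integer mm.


// leg_h = 405 - 36 = 369
// stretcher span = 342 - 2*32 = 278
translate([259, 253, 369]) cube([342, 304, 36]);
translate([259, 253, 0]) cube([32, 32, 369]);
translate([569, 253, 0]) cube([32, 32, 369]);
translate([259, 525, 0]) cube([32, 32, 369]);
translate([569, 525, 0]) cube([32, 32, 369]);
translate([291, 253, 231]) cube([278, 32, 19]);
translate([291, 525, 231]) cube([278, 32, 19]);
translate([259, 285, 231]) cube([32, 240, 19]);
translate([569, 285, 231]) cube([32, 240, 19]);


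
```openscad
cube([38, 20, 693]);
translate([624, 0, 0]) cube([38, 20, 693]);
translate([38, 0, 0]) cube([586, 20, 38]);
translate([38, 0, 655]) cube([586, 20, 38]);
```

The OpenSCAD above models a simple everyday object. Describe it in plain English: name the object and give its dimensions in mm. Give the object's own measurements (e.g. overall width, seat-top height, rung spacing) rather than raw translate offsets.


A rectangular picture frame lying in the x–z plane (depth along y). The opening is 586 mm wide (x) by 617 mm tall (z), surrounded by a border 38 mm wide on all four sides. The frame is 20 mm deep and is made of two full-height vertical stiles with two horizontal rails fitted between them.


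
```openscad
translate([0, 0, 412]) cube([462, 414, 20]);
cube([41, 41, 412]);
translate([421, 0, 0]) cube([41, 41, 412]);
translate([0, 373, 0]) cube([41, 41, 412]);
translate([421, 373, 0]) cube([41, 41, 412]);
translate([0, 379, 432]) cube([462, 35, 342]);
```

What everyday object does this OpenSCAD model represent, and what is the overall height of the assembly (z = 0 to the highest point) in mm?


A chair. The overall height is 774 mm.

A slab on four corner posts with a tall panel at the back — a chair. The seat slab sits at z = 412 with thickness 20, and the 342 mm backrest starts at the seat top, so the overall height is 412 + 20 + 342 = 774 mm.


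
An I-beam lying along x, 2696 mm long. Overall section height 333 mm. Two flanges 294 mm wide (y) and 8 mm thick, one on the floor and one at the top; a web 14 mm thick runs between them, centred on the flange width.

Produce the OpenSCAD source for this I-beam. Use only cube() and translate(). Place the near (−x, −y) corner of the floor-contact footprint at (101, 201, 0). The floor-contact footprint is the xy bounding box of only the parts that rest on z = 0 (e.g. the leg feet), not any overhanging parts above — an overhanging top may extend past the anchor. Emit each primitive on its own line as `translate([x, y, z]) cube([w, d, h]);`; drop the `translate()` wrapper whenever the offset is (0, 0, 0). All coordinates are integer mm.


translate([101, 201, 0]) cube([2696, 294, 8]);
translate([101, 341, 8]) cube([2696, 14, 317]);
translate([101, 201, 325]) cube([2696, 294, 8]);


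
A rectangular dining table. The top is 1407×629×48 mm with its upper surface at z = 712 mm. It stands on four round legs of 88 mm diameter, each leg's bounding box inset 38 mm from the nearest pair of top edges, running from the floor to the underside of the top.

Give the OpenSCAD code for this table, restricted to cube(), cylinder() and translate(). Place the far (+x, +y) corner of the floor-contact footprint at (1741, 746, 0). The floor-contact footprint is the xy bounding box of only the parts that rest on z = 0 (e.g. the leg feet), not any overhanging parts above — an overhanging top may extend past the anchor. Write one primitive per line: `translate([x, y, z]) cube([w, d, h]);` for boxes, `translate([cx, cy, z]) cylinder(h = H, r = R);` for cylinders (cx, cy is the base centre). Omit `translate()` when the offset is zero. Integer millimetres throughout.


translate([372, 155, 664]) cube([1407, 629, 48]);
translate([454, 237, 0]) cylinder(h = 664, r = 44);
translate([1697, 237, 0]) cylinder(h = 664, r = 44);
translate([454, 702, 0]) cylinder(h = 664, r = 44);
translate([1697, 702, 0]) cylinder(h = 664, r = 44);


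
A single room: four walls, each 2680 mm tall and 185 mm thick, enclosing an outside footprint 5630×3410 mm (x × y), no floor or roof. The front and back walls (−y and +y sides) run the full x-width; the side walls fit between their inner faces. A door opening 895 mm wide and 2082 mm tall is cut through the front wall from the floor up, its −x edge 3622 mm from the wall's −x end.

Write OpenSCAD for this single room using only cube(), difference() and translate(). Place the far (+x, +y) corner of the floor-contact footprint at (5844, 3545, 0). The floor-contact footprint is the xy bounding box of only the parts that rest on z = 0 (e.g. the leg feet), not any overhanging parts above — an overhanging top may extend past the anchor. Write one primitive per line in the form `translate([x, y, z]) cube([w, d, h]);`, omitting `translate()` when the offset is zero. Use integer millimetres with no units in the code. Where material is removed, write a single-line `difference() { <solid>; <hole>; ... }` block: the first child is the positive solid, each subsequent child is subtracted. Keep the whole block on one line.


difference() { translate([214, 135, 0]) cube([5630, 185, 2680]); translate([3836, 135, 0]) cube([895, 185, 2082]); }
translate([214, 3360, 0]) cube([5630, 185, 2680]);
translate([214, 320, 0]) cube([185, 3040, 2680]);
translate([5659, 320, 0]) cube([185, 3040, 2680]);


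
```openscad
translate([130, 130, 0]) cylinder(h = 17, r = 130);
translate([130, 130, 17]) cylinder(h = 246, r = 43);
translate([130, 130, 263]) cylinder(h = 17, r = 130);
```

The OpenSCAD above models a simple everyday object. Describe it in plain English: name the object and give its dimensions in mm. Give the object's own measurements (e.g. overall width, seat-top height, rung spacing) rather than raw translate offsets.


A spool: two coaxial disc flanges of radius 130 mm and thickness 17 mm, joined by a core cylinder of radius 43 mm and height 246 mm. The lower flange rests on z = 0 and the three cylinders share a vertical axis.


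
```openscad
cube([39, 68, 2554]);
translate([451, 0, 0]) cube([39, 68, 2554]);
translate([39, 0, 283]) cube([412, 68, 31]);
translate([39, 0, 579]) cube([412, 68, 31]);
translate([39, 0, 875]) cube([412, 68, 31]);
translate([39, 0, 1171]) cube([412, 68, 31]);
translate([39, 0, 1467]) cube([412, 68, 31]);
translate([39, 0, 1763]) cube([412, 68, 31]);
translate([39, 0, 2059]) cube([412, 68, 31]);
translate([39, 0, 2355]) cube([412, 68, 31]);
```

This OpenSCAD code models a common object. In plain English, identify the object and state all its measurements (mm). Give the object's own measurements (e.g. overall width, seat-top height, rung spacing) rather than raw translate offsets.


A straight ladder. Two 39×68 mm vertical rails, 2554 mm tall, stand 490 mm apart (outside-to-outside) with their front faces coplanar on the −y side. 8 rungs, each 68 mm deep and 31 mm tall, span between the inner faces of the rails, front faces flush with the rails. The lowest rung's underside is at z = 283 mm and rungs are spaced 296 mm apart (underside to underside).


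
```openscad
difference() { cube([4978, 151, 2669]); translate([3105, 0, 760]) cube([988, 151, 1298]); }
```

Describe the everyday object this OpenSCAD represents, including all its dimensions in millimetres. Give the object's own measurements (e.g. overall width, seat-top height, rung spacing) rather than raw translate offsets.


A wall 4978 mm long (x), 151 mm thick (y), 2669 mm tall, with a rectangular window opening cut through it. The opening is 988 mm wide and 1298 mm tall; its sill is at z = 760 mm and its near (−x) edge is 3105 mm from the wall's −x end. The opening passes through the full wall thickness.


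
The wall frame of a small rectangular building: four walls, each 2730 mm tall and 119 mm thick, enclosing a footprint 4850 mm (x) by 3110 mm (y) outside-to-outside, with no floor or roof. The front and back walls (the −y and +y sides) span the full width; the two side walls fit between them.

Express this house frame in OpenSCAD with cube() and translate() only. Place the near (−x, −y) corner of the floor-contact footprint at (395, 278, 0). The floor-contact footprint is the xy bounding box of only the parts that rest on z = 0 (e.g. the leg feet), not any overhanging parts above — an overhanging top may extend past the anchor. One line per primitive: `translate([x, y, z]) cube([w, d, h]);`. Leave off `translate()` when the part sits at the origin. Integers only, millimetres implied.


translate([395, 278, 0]) cube([4850, 119, 2730]);
translate([395, 3269, 0]) cube([4850, 119, 2730]);
translate([395, 397, 0]) cube([119, 2872, 2730]);
translate([5126, 397, 0]) cube([119, 2872, 2730]);


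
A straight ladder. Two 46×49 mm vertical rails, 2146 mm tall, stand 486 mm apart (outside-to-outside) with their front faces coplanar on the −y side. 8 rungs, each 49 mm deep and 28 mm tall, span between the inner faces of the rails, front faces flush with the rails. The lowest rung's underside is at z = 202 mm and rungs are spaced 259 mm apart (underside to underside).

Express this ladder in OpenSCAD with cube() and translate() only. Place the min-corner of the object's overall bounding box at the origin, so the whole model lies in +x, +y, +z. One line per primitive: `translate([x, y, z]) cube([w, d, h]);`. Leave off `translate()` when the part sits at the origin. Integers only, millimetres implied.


cube([46, 49, 2146]);
translate([440, 0, 0]) cube([46, 49, 2146]);
translate([46, 0, 202]) cube([394, 49, 28]);
translate([46, 0, 461]) cube([394, 49, 28]);
translate([46, 0, 720]) cube([394, 49, 28]);
translate([46, 0, 979]) cube([394, 49, 28]);
translate([46, 0, 1238]) cube([394, 49, 28]);
translate([46, 0, 1497]) cube([394, 49, 28]);
translate([46, 0, 1756]) cube([394, 49, 28]);
translate([46, 0, 2015]) cube([394, 49, 28]);


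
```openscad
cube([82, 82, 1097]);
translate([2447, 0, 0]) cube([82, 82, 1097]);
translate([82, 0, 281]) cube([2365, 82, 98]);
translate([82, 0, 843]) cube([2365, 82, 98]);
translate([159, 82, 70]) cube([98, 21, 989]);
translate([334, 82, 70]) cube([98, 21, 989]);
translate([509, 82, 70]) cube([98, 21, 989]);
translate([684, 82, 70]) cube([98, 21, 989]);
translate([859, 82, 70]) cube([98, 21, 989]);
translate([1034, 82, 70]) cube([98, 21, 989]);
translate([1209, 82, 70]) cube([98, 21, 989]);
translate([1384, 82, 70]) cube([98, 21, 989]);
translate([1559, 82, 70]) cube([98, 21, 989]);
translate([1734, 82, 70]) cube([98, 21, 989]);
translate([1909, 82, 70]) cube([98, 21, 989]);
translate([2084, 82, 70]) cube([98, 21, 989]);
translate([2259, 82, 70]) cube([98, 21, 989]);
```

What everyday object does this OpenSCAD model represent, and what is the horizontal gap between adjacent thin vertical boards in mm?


A fence section. The picket gap is 77 mm.

Two posts, two rails, 13 pickets — a fence section. Span 2365 mm holds 13 pickets of 98 mm with 14 equal gaps: ⌊(2365 − 13·98) / 14⌋ = 77 mm.


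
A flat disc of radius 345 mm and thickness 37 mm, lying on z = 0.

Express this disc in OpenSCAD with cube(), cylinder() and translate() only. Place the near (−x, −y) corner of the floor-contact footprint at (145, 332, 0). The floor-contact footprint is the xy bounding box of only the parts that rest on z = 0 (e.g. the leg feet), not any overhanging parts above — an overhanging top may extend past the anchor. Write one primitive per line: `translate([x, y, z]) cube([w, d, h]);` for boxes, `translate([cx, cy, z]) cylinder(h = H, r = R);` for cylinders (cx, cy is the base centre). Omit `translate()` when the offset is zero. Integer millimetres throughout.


translate([490, 677, 0]) cylinder(h = 37, r = 345);


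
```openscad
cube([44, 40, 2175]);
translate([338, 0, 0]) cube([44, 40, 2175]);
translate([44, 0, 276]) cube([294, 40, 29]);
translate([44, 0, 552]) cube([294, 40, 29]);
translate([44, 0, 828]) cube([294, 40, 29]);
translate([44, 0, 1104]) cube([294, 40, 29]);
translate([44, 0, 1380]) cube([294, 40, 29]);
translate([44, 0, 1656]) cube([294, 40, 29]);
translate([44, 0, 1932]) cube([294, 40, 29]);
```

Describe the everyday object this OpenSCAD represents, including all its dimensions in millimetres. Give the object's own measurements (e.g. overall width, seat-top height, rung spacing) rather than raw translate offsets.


A straight ladder. Two 44×40 mm vertical rails, 2175 mm tall, stand 382 mm apart (outside-to-outside) with their front faces coplanar on the −y side. 7 rungs, each 40 mm deep and 29 mm tall, span between the inner faces of the rails, front faces flush with the rails. The lowest rung's underside is at z = 276 mm and rungs are spaced 276 mm apart (underside to underside).


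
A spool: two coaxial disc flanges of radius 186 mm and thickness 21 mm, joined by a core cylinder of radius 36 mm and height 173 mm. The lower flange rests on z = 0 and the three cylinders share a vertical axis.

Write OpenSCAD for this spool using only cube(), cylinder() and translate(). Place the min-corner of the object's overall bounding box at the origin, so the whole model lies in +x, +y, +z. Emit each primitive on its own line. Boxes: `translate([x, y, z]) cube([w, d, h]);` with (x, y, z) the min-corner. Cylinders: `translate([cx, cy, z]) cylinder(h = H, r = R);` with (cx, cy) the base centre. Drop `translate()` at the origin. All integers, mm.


translate([186, 186, 0]) cylinder(h = 21, r = 186);
translate([186, 186, 21]) cylinder(h = 173, r = 36);
translate([186, 186, 194]) cylinder(h = 21, r = 186);


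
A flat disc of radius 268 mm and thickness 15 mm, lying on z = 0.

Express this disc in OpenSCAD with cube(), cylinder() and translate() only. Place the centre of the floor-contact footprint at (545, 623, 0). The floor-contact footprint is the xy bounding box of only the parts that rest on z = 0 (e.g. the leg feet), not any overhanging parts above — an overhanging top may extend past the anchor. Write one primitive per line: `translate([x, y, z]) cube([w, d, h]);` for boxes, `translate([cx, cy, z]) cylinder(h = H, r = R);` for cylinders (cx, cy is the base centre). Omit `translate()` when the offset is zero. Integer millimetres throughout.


translate([545, 623, 0]) cylinder(h = 15, r = 268);


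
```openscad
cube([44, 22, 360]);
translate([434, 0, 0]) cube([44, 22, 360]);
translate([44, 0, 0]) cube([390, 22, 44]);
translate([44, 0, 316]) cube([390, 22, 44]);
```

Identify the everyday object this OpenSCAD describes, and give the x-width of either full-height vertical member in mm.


A picture frame. The border width is 44 mm.

Four thin pieces enclosing a rectangular opening — a picture frame. The two full-height stiles are 360 mm tall; the top rail sits at z = 316 and is 44 mm tall, so the border above the opening is 360 − 316 = 44 mm, matching the stile x-width.


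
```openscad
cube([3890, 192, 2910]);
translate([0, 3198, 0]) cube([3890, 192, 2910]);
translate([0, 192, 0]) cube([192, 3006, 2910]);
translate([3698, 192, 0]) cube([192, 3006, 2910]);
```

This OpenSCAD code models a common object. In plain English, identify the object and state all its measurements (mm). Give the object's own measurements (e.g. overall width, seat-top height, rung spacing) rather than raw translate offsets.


The wall frame of a small rectangular building: four walls, each 2910 mm tall and 192 mm thick, enclosing a footprint 3890 mm (x) by 3390 mm (y) outside-to-outside, with no floor or roof. The front and back walls (the −y and +y sides) span the full width; the two side walls fit between them.


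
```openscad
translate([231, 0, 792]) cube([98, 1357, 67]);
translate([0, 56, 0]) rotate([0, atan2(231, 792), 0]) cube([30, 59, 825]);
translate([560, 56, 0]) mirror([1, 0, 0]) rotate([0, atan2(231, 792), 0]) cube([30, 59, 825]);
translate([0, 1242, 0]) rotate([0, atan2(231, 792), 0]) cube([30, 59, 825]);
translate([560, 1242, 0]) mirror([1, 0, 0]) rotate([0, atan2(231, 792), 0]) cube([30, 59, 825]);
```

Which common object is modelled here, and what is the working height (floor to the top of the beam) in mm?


A sawhorse. The overall height is 859 mm.

A beam across two mirrored pairs of raked legs — a sawhorse. The beam's underside is at z = 792 (matching the legs' vertical rise in atan2(231, 792)) and the beam is 67 mm tall, so its top is at 792 + 67 = 859 mm. The raked legs top out at the beam's underside, so that is the highest point.


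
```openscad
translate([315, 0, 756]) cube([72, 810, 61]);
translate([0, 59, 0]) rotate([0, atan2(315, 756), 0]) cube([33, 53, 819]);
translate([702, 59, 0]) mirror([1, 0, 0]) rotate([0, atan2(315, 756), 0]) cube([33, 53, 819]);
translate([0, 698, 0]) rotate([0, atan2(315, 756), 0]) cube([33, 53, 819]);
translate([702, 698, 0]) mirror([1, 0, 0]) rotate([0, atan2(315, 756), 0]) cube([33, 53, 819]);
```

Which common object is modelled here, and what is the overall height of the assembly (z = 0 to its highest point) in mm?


A sawhorse. The overall height is 817 mm.

A beam across two mirrored pairs of raked legs — a sawhorse. The beam's underside is at z = 756 (matching the legs' vertical rise in atan2(315, 756)) and the beam is 61 mm tall, so its top is at 756 + 61 = 817 mm. The raked legs top out at the beam's underside, so that is the highest point.


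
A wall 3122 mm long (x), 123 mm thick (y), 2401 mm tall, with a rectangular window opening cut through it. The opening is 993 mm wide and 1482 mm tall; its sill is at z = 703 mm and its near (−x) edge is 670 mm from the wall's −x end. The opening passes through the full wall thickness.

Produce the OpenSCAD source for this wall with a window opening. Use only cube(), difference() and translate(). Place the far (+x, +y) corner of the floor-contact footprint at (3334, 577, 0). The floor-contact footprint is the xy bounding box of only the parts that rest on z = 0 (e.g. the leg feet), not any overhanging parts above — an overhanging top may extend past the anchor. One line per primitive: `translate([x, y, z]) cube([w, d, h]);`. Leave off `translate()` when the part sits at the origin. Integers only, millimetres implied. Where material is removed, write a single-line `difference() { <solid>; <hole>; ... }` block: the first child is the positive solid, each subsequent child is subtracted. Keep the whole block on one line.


difference() { translate([212, 454, 0]) cube([3122, 123, 2401]); translate([882, 454, 703]) cube([993, 123, 1482]); }


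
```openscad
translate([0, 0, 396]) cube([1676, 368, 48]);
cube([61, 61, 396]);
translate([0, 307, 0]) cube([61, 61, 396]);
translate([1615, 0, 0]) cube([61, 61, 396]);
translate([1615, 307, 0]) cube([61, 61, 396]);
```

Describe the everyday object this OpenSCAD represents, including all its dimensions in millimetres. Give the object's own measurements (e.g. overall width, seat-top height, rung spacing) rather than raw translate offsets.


A bench: a 1676×368 mm seat slab, 48 mm thick, top at z = 444 mm, on four 61×61 mm square legs flush with the seat corners and standing on z = 0.


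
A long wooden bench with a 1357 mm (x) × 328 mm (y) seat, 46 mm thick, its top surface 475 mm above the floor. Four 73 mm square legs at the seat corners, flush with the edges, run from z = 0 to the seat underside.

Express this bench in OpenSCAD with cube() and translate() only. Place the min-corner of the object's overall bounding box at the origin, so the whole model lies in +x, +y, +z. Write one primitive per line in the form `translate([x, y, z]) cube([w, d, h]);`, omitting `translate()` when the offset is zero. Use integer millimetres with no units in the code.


translate([0, 0, 429]) cube([1357, 328, 46]);
cube([73, 73, 429]);
translate([0, 255, 0]) cube([73, 73, 429]);
translate([1284, 0, 0]) cube([73, 73, 429]);
translate([1284, 255, 0]) cube([73, 73, 429]);


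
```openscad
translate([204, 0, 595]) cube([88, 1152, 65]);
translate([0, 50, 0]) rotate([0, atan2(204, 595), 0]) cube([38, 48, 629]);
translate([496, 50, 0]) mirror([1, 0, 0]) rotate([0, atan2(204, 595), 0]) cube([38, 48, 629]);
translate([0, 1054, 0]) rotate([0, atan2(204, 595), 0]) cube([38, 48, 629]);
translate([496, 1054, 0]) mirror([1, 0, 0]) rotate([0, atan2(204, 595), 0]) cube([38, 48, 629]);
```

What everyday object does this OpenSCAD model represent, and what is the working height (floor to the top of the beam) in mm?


A sawhorse. The overall height is 660 mm.

A beam across two mirrored pairs of raked legs — a sawhorse. The beam's underside is at z = 595 (matching the legs' vertical rise in atan2(204, 595)) and the beam is 65 mm tall, so its top is at 595 + 65 = 660 mm. The raked legs top out at the beam's underside, so that is the highest point.


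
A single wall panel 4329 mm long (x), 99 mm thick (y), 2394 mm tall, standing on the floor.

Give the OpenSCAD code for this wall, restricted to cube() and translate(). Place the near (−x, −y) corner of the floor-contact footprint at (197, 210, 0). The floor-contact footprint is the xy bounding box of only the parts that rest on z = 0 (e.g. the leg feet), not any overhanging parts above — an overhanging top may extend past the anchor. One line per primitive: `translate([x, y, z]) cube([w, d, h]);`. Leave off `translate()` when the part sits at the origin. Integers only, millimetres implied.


translate([197, 210, 0]) cube([4329, 99, 2394]);


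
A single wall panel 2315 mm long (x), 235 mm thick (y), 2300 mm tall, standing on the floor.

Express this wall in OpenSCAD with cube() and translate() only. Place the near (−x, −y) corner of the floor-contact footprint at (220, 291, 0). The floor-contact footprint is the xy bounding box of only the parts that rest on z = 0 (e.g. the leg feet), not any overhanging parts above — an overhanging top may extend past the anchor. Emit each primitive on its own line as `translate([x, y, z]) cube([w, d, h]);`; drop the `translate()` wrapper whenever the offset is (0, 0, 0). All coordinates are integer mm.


translate([220, 291, 0]) cube([2315, 235, 2300]);


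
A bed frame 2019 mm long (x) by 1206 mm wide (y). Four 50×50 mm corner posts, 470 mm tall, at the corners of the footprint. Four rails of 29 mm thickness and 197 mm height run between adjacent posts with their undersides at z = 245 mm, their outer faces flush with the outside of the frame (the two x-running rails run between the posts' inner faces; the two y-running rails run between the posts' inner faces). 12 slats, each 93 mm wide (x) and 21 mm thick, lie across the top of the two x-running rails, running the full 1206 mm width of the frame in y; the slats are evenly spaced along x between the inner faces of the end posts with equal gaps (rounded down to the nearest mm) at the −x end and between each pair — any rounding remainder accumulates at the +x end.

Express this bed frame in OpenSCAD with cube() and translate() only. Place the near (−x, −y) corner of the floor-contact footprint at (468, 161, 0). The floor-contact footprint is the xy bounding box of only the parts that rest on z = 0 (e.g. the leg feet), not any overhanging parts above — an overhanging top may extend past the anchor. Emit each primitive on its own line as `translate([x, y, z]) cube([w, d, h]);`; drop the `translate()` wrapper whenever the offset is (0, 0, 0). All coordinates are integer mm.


// slat z = rail_z + rail_h = 245 + 197 = 442
// slat gap = ⌊(1919 − 12·93) / 13⌋ = 61
translate([468, 161, 0]) cube([50, 50, 470]);
translate([468, 1317, 0]) cube([50, 50, 470]);
translate([2437, 161, 0]) cube([50, 50, 470]);
translate([2437, 1317, 0]) cube([50, 50, 470]);
translate([518, 161, 245]) cube([1919, 29, 197]);
translate([518, 1338, 245]) cube([1919, 29, 197]);
translate([468, 211, 245]) cube([29, 1106, 197]);
translate([2458, 211, 245]) cube([29, 1106, 197]);
translate([579, 161, 442]) cube([93, 1206, 21]);
translate([733, 161, 442]) cube([93, 1206, 21]);
translate([887, 161, 442]) cube([93, 1206, 21]);
translate([1041, 161, 442]) cube([93, 1206, 21]);
translate([1195, 161, 442]) cube([93, 1206, 21]);
translate([1349, 161, 442]) cube([93, 1206, 21]);
translate([1503, 161, 442]) cube([93, 1206, 21]);
translate([1657, 161, 442]) cube([93, 1206, 21]);
translate([1811, 161, 442]) cube([93, 1206, 21]);
translate([1965, 161, 442]) cube([93, 1206, 21]);
translate([2119, 161, 442]) cube([93, 1206, 21]);
translate([2273, 161, 442]) cube([93, 1206, 21]);


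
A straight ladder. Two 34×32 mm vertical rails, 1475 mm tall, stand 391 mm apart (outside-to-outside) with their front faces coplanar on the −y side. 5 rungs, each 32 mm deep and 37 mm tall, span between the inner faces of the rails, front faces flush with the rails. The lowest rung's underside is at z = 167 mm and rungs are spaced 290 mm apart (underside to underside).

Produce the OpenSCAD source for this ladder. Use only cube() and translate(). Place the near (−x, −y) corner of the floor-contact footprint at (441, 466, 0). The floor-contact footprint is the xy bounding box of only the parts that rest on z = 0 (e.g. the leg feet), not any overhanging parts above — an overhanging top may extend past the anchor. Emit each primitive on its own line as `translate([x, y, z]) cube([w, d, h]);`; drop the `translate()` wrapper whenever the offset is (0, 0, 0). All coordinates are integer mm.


// rung span = 391 - 2*34 = 323
// rung[k] z = 167 + k*290
translate([441, 466, 0]) cube([34, 32, 1475]);
translate([798, 466, 0]) cube([34, 32, 1475]);
translate([475, 466, 167]) cube([323, 32, 37]);
translate([475, 466, 457]) cube([323, 32, 37]);
translate([475, 466, 747]) cube([323, 32, 37]);
translate([475, 466, 1037]) cube([323, 32, 37]);
translate([475, 466, 1327]) cube([323, 32, 37]);


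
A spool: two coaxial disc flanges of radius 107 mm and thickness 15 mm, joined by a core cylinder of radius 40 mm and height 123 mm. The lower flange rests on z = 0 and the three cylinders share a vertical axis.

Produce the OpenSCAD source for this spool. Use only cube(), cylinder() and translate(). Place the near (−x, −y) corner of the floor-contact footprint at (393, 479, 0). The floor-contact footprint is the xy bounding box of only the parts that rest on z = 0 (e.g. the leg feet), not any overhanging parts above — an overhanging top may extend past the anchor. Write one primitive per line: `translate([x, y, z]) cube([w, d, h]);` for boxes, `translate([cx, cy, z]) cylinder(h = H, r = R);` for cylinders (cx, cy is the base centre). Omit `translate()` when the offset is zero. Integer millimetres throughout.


translate([500, 586, 0]) cylinder(h = 15, r = 107);
translate([500, 586, 15]) cylinder(h = 123, r = 40);
translate([500, 586, 138]) cylinder(h = 15, r = 107);


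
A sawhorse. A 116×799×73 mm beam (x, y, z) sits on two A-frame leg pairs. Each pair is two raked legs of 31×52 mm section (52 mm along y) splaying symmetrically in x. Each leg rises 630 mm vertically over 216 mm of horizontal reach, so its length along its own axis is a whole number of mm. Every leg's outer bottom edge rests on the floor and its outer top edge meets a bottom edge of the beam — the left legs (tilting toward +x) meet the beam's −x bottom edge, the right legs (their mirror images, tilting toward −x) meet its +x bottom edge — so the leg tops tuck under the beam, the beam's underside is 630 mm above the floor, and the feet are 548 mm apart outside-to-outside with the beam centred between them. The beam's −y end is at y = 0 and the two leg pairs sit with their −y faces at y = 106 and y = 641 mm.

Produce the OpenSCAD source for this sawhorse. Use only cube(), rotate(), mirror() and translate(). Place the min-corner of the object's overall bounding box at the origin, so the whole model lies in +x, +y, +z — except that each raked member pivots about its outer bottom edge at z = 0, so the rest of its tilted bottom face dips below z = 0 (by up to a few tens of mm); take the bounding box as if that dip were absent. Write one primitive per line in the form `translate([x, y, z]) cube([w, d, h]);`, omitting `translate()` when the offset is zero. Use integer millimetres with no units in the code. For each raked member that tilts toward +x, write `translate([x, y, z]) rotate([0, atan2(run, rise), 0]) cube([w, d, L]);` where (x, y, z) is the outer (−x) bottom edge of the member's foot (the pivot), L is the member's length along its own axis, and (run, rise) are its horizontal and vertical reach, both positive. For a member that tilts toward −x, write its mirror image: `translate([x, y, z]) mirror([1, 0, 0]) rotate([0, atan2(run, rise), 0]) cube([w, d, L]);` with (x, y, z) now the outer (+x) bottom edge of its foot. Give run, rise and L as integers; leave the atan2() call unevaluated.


translate([216, 0, 630]) cube([116, 799, 73]);
translate([0, 106, 0]) rotate([0, atan2(216, 630), 0]) cube([31, 52, 666]);
translate([548, 106, 0]) mirror([1, 0, 0]) rotate([0, atan2(216, 630), 0]) cube([31, 52, 666]);
translate([0, 641, 0]) rotate([0, atan2(216, 630), 0]) cube([31, 52, 666]);
translate([548, 641, 0]) mirror([1, 0, 0]) rotate([0, atan2(216, 630), 0]) cube([31, 52, 666]);


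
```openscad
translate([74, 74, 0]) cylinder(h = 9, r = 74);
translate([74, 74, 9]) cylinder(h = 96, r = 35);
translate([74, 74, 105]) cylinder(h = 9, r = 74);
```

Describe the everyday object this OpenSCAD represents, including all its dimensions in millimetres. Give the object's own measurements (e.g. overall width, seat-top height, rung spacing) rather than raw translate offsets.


A spool: two coaxial disc flanges of radius 74 mm and thickness 9 mm, joined by a core cylinder of radius 35 mm and height 96 mm. The lower flange rests on z = 0 and the three cylinders share a vertical axis.


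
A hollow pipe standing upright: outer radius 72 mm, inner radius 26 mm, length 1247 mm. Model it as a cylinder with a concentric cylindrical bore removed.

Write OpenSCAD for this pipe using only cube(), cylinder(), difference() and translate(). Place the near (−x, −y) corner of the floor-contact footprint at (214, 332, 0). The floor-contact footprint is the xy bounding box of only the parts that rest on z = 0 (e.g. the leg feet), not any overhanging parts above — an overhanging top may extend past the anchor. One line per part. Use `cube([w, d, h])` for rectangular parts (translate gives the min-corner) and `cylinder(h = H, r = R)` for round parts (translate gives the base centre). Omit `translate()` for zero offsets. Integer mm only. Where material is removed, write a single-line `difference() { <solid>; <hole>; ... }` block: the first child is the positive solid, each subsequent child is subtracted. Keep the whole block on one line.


difference() { translate([286, 404, 0]) cylinder(h = 1247, r = 72); translate([286, 404, 0]) cylinder(h = 1247, r = 26); }


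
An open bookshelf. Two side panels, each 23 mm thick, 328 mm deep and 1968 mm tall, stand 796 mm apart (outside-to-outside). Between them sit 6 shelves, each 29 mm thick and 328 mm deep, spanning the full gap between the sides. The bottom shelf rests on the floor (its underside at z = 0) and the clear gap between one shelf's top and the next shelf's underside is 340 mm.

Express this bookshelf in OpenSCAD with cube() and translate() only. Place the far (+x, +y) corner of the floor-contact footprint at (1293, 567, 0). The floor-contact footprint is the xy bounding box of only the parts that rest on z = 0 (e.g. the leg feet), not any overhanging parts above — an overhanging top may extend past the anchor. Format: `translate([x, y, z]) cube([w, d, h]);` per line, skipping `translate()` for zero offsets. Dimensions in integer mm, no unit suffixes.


translate([497, 239, 0]) cube([23, 328, 1968]);
translate([1270, 239, 0]) cube([23, 328, 1968]);
translate([520, 239, 0]) cube([750, 328, 29]);
translate([520, 239, 369]) cube([750, 328, 29]);
translate([520, 239, 738]) cube([750, 328, 29]);
translate([520, 239, 1107]) cube([750, 328, 29]);
translate([520, 239, 1476]) cube([750, 328, 29]);
translate([520, 239, 1845]) cube([750, 328, 29]);
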